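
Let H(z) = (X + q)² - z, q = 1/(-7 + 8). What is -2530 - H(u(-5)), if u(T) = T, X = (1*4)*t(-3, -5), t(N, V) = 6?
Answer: -3160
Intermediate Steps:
X = 24 (X = (1*4)*6 = 4*6 = 24)
q = 1 (q = 1/1 = 1)
H(z) = 625 - z (H(z) = (24 + 1)² - z = 25² - z = 625 - z)
-2530 - H(u(-5)) = -2530 - (625 - 1*(-5)) = -2530 - (625 + 5) = -2530 - 1*630 = -2530 - 630 = -3160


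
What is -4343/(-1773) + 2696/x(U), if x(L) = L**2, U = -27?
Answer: 882895/143613 ≈ 6.1477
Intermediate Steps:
-4343/(-1773) + 2696/x(U) = -4343/(-1773) + 2696/((-27)**2) = -4343*(-1/1773) + 2696/729 = 4343/1773 + 2696*(1/729) = 4343/1773 + 2696/729 = 882895/143613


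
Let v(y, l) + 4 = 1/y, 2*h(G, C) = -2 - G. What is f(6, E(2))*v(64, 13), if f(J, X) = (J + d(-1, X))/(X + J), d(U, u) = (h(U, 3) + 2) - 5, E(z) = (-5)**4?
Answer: -1275/80768 ≈ -0.015786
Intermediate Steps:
h(G, C) = -1 - G/2 (h(G, C) = (-2 - G)/2 = -1 - G/2)
v(y, l) = -4 + 1/y
E(z) = 625
d(U, u) = -4 - U/2 (d(U, u) = ((-1 - U/2) + 2) - 5 = (1 - U/2) - 5 = -4 - U/2)
f(J, X) = (-7/2 + J)/(J + X) (f(J, X) = (J + (-4 - 1/2*(-1)))/(X + J) = (J + (-4 + 1/2))/(J + X) = (J - 7/2)/(J + X) = (-7/2 + J)/(J + X))
f(6, E(2))*v(64, 13) = ((-7/2 + 6)/(6 + 625))*(-4 + 1/64) = ((5/2)/631)*(-4 + 1/64) = ((1/631)*(5/2))*(-255/64) = (5/1262)*(-255/64) = -1275/80768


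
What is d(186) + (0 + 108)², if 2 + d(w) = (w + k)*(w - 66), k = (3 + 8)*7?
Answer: 43222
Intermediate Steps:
k = 77 (k = 11*7 = 77)
d(w) = -2 + (-66 + w)*(77 + w) (d(w) = -2 + (w + 77)*(w - 66) = -2 + (77 + w)*(-66 + w) = -2 + (-66 + w)*(77 + w))
d(186) + (0 + 108)² = (-5084 + 186² + 11*186) + (0 + 108)² = (-5084 + 34596 + 2046) + 108² = 31558 + 11664 = 43222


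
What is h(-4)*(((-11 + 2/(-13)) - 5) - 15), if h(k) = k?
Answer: 1620/13 ≈ 124.62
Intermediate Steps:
h(-4)*(((-11 + 2/(-13)) - 5) - 15) = -4*(((-11 + 2/(-13)) - 5) - 15) = -4*(((-11 + 2*(-1/13)) - 5) - 15) = -4*(((-11 - 2/13) - 5) - 15) = -4*((-145/13 - 5) - 15) = -4*(-210/13 - 15) = -4*(-405/13) = 1620/13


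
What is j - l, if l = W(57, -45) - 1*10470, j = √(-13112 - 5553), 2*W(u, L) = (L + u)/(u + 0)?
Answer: 198928/19 + I*√18665 ≈ 10470.0 + 136.62*I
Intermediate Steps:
W(u, L) = (L + u)/(2*u) (W(u, L) = ((L + u)/(u + 0))/2 = ((L + u)/u)/2 = (L + u)/(2*u))
j = I*√18665 (j = √(-18665) = I*√18665 ≈ 136.62*I)
l = -198928/19 (l = (½)*(-45 + 57)/57 - 1*10470 = (½)*(1/57)*12 - 10470 = 2/19 - 10470 = -198928/19 ≈ -10470.)
j - l = I*√18665 - 1*(-198928/19) = I*√18665 + 198928/19 = 198928/19 + I*√18665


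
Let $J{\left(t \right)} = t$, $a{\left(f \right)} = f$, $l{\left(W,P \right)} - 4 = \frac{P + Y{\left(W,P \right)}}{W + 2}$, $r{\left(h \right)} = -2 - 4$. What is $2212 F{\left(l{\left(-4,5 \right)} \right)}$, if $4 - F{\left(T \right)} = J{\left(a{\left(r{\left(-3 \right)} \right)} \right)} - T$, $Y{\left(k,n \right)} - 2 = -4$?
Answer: $27650$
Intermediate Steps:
$Y{\left(k,n \right)} = -2$ ($Y{\left(k,n \right)} = 2 - 4 = -2$)
$r{\left(h \right)} = -6$
$l{\left(W,P \right)} = 4 + \frac{-2 + P}{2 + W}$ ($l{\left(W,P \right)} = 4 + \frac{P - 2}{W + 2} = 4 + \frac{-2 + P}{2 + W}$)
$F{\left(T \right)} = 10 + T$ ($F{\left(T \right)} = 4 - \left(-6 - T\right) = 4 + \left(6 + T\right) = 10 + T$)
$2212 F{\left(l{\left(-4,5 \right)} \right)} = 2212 \left(10 + \frac{6 + 5 + 4 \left(-4\right)}{2 - 4}\right) = 2212 \left(10 + \frac{6 + 5 - 16}{-2}\right) = 2212 \left(10 - - \frac{5}{2}\right) = 2212 \left(10 + \frac{5}{2}\right) = 2212 \cdot \frac{25}{2} = 27650$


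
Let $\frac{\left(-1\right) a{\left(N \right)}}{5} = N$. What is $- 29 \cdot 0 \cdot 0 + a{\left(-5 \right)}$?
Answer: $25$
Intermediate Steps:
$a{\left(N \right)} = - 5 N$
$- 29 \cdot 0 \cdot 0 + a{\left(-5 \right)} = - 29 \cdot 0 \cdot 0 - -25 = \left(-29\right) 0 + 25 = 0 + 25 = 25$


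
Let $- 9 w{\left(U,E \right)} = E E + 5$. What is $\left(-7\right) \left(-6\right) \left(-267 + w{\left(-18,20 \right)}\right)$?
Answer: $-13104$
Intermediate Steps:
$w{\left(U,E \right)} = - \frac{5}{9} - \frac{E^{2}}{9}$ ($w{\left(U,E \right)} = - \frac{E E + 5}{9} = - \frac{E^{2} + 5}{9} = - \frac{5 + E^{2}}{9} = - \frac{5}{9} - \frac{E^{2}}{9}$)
$\left(-7\right) \left(-6\right) \left(-267 + w{\left(-18,20 \right)}\right) = \left(-7\right) \left(-6\right) \left(-267 - \left(\frac{5}{9} + \frac{20^{2}}{9}\right)\right) = 42 \left(-267 - 45\right) = 42 \left(-312\right) = -13104$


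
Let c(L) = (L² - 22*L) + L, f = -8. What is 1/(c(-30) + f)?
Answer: 1/1522 ≈ 0.00065703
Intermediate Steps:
c(L) = L² - 21*L
1/(c(-30) + f) = 1/(-30*(-21 - 30) - 8) = 1/(-30*(-51) - 8) = 1/(1530 - 8) = 1/1522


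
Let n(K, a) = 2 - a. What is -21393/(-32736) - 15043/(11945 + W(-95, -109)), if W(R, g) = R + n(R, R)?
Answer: -78955159/130365664 ≈ -0.60564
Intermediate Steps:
W(R, g) = 2 (W(R, g) = R + (2 - R) = 2)
-21393/(-32736) - 15043/(11945 + W(-95, -109)) = -21393/(-32736) - 15043/(11945 + 2) = -21393*(-1/32736) - 15043/11947 = 7131/10912 - 15043*1/11947 = 7131/10912 - 15043/11947 = -78955159/130365664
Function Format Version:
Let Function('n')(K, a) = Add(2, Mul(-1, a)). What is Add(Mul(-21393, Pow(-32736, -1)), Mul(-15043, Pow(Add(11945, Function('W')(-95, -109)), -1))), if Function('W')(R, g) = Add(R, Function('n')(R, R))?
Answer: Rational(-78955159, 130365664) ≈ -0.60564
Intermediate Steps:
Function('W')(R, g) = 2 (Function('W')(R, g) = Add(R, Add(2, Mul(-1, R))) = 2)
Add(Mul(-21393, Pow(-32736, -1)), Mul(-15043, Pow(Add(11945, Function('W')(-95, -109)), -1))) = Add(Mul(-21393, Pow(-32736, -1)), Mul(-15043, Pow(Add(11945, 2), -1))) = Add(Mul(-21393, Rational(-1, 32736)), Mul(-15043, Pow(11947, -1))) = Add(Rational(7131, 10912), Mul(-15043, Rational(1, 11947))) = Add(Rational(7131, 10912), Rational(-15043, 11947)) = Rational(-78955159, 130365664)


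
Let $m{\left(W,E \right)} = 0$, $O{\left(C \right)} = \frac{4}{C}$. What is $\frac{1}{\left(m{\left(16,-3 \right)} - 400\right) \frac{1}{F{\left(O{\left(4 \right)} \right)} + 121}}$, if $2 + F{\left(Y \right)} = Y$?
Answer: $- \frac{3}{10} \approx -0.3$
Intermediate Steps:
$F{\left(Y \right)} = -2 + Y$
$\frac{1}{\left(m{\left(16,-3 \right)} - 400\right) \frac{1}{F{\left(O{\left(4 \right)} \right)} + 121}} = \frac{1}{\left(0 - 400\right) \frac{1}{\left(-2 + \frac{4}{4}\right) + 121}} = \frac{1}{\left(-400\right) \frac{1}{\left(-2 + 4 \cdot \frac{1}{4}\right) + 121}} = \frac{1}{\left(-400\right) \frac{1}{\left(-2 + 1\right) + 121}} = \frac{1}{\left(-400\right) \frac{1}{-1 + 121}} = \frac{1}{\left(-400\right) \frac{1}{120}} = \frac{1}{- \frac{10}{3}} = - \frac{3}{10}$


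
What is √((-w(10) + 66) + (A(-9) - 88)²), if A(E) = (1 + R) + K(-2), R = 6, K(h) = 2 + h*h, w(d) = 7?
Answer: 14*√29 ≈ 75.392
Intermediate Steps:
K(h) = 2 + h²
A(E) = 13 (A(E) = (1 + 6) + (2 + (-2)²) = 7 + (2 + 4) = 7 + 6 = 13)
√((-w(10) + 66) + (A(-9) - 88)²) = √((-1*7 + 66) + (13 - 88)²) = √((-7 + 66) + (-75)²) = √(59 + 5625) = √5684 = 14*√29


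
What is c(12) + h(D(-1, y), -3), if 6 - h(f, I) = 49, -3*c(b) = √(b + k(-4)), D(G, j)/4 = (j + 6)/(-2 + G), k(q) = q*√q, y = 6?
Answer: -43 - 2*√(3 - 2*I)/3 ≈ -44.212 + 0.36683*I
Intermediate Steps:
k(q) = q^(3/2)
D(G, j) = 4*(6 + j)/(-2 + G) (D(G, j) = 4*((j + 6)/(-2 + G)) = 4*((6 + j)/(-2 + G)) = 4*(6 + j)/(-2 + G))
c(b) = -√(b - 8*I)/3 (c(b) = -√(b + (-4)^(3/2))/3 = -√(b - 8*I)/3)
h(f, I) = -43 (h(f, I) = 6 - 1*49 = 6 - 49 = -43)
c(12) + h(D(-1, y), -3) = -√(12 - 8*I)/3 - 43 = -43 - √(12 - 8*I)/3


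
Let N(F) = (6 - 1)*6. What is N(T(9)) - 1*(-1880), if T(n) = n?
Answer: 1910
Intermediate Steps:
N(F) = 30 (N(F) = 5*6 = 30)
N(T(9)) - 1*(-1880) = 30 - 1*(-1880) = 30 + 1880 = 1910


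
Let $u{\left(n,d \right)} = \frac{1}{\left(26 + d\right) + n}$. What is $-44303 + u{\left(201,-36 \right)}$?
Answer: $- \frac{8461872}{191} \approx -44303.0$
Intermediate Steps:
$u{\left(n,d \right)} = \frac{1}{26 + d + n}$
$-44303 + u{\left(201,-36 \right)} = -44303 + \frac{1}{26 - 36 + 201} = -44303 + \frac{1}{191} = - \frac{8461872}{191}$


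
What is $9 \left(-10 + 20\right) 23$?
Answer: $2070$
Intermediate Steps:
$9 \left(-10 + 20\right) 23 = 9 \cdot 10 \cdot 23 = 90 \cdot 23 = 2070$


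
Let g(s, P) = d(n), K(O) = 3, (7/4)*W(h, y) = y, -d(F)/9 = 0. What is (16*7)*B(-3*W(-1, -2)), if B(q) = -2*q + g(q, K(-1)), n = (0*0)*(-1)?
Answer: -768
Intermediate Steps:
n = 0 (n = 0*(-1) = 0)
d(F) = 0 (d(F) = -9*0 = 0)
W(h, y) = 4*y/7
g(s, P) = 0
B(q) = -2*q (B(q) = -2*q + 0 = -2*q)
(16*7)*B(-3*W(-1, -2)) = (16*7)*(-(-6)*(4/7)*(-2)) = 112*(-(-6)*(-8)/7) = 112*(-2*24/7) = 112*(-48/7) = -768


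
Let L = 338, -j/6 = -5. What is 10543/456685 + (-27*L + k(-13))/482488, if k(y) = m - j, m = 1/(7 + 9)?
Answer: 14487866669/3525520516480 ≈ 0.0041094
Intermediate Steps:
j = 30 (j = -6*(-5) = 30)
m = 1/16 ≈ 0.062500
k(y) = -479/16 (k(y) = 1/16 - 1*30 = 1/16 - 30 = -479/16)
10543/456685 + (-27*L + k(-13))/482488 = 10543/456685 + (-27*338 - 479/16)/482488 = 10543*(1/456685) + (-9126 - 479/16)*(1/482488) = 10543/456685 - 146495/16*1/482488 = 10543/456685 - 146495/7719808 = 14487866669/3525520516480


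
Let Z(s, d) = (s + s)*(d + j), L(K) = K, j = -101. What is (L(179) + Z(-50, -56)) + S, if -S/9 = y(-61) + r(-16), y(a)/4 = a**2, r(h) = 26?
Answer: -118311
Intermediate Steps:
Z(s, d) = 2*s*(-101 + d) (Z(s, d) = (s + s)*(d - 101) = (2*s)*(-101 + d) = 2*s*(-101 + d))
y(a) = 4*a**2
S = -134190 (S = -9*(4*(-61)**2 + 26) = -9*(4*3721 + 26) = -9*(14884 + 26) = -9*14910 = -134190)
(L(179) + Z(-50, -56)) + S = (179 + 2*(-50)*(-101 - 56)) - 134190 = (179 + 2*(-50)*(-157)) - 134190 = (179 + 15700) - 134190 = 15879 - 134190 = -118311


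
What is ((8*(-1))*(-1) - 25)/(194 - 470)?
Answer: 17/276 ≈ 0.061594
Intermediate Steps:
((8*(-1))*(-1) - 25)/(194 - 470) = (-8*(-1) - 25)/(-276) = -(8 - 25)/276 = -1/276*(-17) = 17/276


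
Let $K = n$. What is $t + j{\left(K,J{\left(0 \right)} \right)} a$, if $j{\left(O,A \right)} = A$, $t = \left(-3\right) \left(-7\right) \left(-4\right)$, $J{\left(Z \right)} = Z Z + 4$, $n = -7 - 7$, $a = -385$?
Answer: $-1624$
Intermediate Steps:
$n = -14$ ($n = -7 - 7 = -14$)
$J{\left(Z \right)} = 4 + Z^{2}$ ($J{\left(Z \right)} = Z^{2} + 4 = 4 + Z^{2}$)
$K = -14$
$t = -84$ ($t = 21 \left(-4\right) = -84$)
$t + j{\left(K,J{\left(0 \right)} \right)} a = -84 + \left(4 + 0^{2}\right) \left(-385\right) = -84 + \left(4 + 0\right) \left(-385\right) = -84 + 4 \left(-385\right) = -84 - 1540 = -1624$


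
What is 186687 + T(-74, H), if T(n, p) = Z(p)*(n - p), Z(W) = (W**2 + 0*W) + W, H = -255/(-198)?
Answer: 53607988637/287496 ≈ 1.8647e+5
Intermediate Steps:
H = 85/66 (H = -255*(-1/198) = 85/66 ≈ 1.2879)
Z(W) = W + W**2 (Z(W) = (W**2 + 0) + W = W**2 + W = W + W**2)
T(n, p) = p*(1 + p)*(n - p) (T(n, p) = (p*(1 + p))*(n - p) = p*(1 + p)*(n - p))
186687 + T(-74, H) = 186687 + 85*(1 + 85/66)*(-74 - 1*85/66)/66 = 186687 + (85/66)*(151/66)*(-74 - 85/66) = 186687 + (85/66)*(151/66)*(-4969/66) = 186687 - 63777115/287496 = 53607988637/287496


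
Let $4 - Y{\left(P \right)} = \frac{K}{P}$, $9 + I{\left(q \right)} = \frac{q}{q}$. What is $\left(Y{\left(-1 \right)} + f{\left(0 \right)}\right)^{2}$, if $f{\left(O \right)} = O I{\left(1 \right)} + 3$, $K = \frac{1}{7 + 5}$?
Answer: $\frac{7225}{144} \approx 50.174$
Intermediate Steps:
$I{\left(q \right)} = -8$ ($I{\left(q \right)} = -9 + \frac{q}{q} = -9 + 1 = -8$)
$K = \frac{1}{12} \approx 0.083333$
$f{\left(O \right)} = 3 - 8 O$ ($f{\left(O \right)} = O \left(-8\right) + 3 = - 8 O + 3 = 3 - 8 O$)
$Y{\left(P \right)} = 4 - \frac{1}{12 P}$
$\left(Y{\left(-1 \right)} + f{\left(0 \right)}\right)^{2} = \left(\left(4 - \frac{1}{12 \left(-1\right)}\right) + \left(3 - 0\right)\right)^{2} = \left(\left(4 - - \frac{1}{12}\right) + \left(3 + 0\right)\right)^{2} = \left(\left(4 + \frac{1}{12}\right) + 3\right)^{2} = \left(\frac{49}{12} + 3\right)^{2} = \left(\frac{85}{12}\right)^{2} = \frac{7225}{144}$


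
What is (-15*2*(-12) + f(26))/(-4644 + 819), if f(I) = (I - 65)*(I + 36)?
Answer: 686/1275 ≈ 0.53804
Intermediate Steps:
f(I) = (-65 + I)*(36 + I)
(-15*2*(-12) + f(26))/(-4644 + 819) = (-15*2*(-12) + (-2340 + 26² - 29*26))/(-4644 + 819) = (-30*(-12) + (-2340 + 676 - 754))/(-3825) = (360 - 2418)*(-1/3825) = -2058*(-1/3825) = 686/1275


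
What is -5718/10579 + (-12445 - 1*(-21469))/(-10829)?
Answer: -157385118/114559991 ≈ -1.3738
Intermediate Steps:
-5718/10579 + (-12445 - 1*(-21469))/(-10829) = -5718*1/10579 + (-12445 + 21469)*(-1/10829) = -5718/10579 + 9024*(-1/10829) = -5718/10579 - 9024/10829 = -157385118/114559991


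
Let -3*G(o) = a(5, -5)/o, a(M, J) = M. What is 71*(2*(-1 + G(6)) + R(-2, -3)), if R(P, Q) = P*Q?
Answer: 2201/9 ≈ 244.56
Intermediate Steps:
G(o) = -5/(3*o)
71*(2*(-1 + G(6)) + R(-2, -3)) = 71*(2*(-1 - 5/3/6) - 2*(-3)) = 71*(2*(-1 - 5/3*1/6) + 6) = 71*(2*(-1 - 5/18) + 6) = 71*(2*(-23/18) + 6) = 71*(-23/9 + 6) = 71*(31/9) = 2201/9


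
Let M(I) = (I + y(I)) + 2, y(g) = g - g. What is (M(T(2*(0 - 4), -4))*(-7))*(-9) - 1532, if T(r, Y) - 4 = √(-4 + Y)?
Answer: -1154 + 126*I*√2 ≈ -1154.0 + 178.19*I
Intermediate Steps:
y(g) = 0
T(r, Y) = 4 + √(-4 + Y)
M(I) = 2 + I (M(I) = (I + 0) + 2 = I + 2 = 2 + I)
(M(T(2*(0 - 4), -4))*(-7))*(-9) - 1532 = ((2 + (4 + √(-4 - 4)))*(-7))*(-9) - 1532 = ((2 + (4 + √(-8)))*(-7))*(-9) - 1532 = ((2 + (4 + 2*I*√2))*(-7))*(-9) - 1532 = ((6 + 2*I*√2)*(-7))*(-9) - 1532 = (-42 - 14*I*√2)*(-9) - 1532 = (378 + 126*I*√2) - 1532 = -1154 + 126*I*√2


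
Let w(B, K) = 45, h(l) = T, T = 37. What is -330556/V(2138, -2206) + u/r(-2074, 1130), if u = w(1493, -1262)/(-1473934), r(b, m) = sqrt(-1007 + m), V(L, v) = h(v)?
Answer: -330556/37 - 15*sqrt(123)/60431294 ≈ -8934.0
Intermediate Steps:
h(l) = 37
V(L, v) = 37
u = -45/1473934 (u = 45/(-1473934) = 45*(-1/1473934) = -45/1473934 ≈ -3.0531e-5)
-330556/V(2138, -2206) + u/r(-2074, 1130) = -330556/37 - 45/(1473934*sqrt(-1007 + 1130)) = -330556*1/37 - 45*sqrt(123)/123/1473934 = -330556/37 - 15*sqrt(123)/60431294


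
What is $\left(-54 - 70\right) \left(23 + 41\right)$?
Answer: $-7936$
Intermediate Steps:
$\left(-54 - 70\right) \left(23 + 41\right) = \left(-124\right) 64 = -7936$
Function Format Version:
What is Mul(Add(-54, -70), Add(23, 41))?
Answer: -7936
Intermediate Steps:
Mul(Add(-54, -70), Add(23, 41)) = Mul(-124, 64) = -7936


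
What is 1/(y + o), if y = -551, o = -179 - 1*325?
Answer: -1/1055 ≈ -0.00094787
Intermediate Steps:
o = -504 (o = -179 - 325 = -504)
1/(y + o) = 1/(-551 - 504) = 1/(-1055) = -1/1055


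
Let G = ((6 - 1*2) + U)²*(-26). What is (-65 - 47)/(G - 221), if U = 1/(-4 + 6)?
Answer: 224/1495 ≈ 0.14983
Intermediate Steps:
U = ½ (U = 1/2 = ½ ≈ 0.50000)
G = -1053/2 (G = ((6 - 1*2) + ½)²*(-26) = ((6 - 2) + ½)²*(-26) = (4 + ½)²*(-26) = (9/2)²*(-26) = (81/4)*(-26) = -1053/2 ≈ -526.50)
(-65 - 47)/(G - 221) = (-65 - 47)/(-1053/2 - 221) = -112/(-1495/2) = -112*(-2/1495) = 224/1495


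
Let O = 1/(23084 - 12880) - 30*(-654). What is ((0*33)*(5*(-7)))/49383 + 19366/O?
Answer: 197610664/200202481 ≈ 0.98705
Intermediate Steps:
O = 200202481/10204 (O = 1/10204 - 1*(-19620) = 1/10204 + 19620 = 200202481/10204 ≈ 19620.)
((0*33)*(5*(-7)))/49383 + 19366/O = ((0*33)*(5*(-7)))/49383 + 19366/(200202481/10204) = (0*(-35))*(1/49383) + 19366*(10204/200202481) = 0*(1/49383) + 197610664/200202481 = 0 + 197610664/200202481 = 197610664/200202481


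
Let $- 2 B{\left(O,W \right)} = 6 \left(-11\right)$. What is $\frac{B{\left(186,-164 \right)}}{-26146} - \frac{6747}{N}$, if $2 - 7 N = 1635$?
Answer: $\frac{1234795545}{42696418} \approx 28.92$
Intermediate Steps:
$N = - \frac{1633}{7}$ ($N = \frac{2}{7} - \frac{1635}{7} = - \frac{1633}{7} \approx -233.29$)
$B{\left(O,W \right)} = 33$ ($B{\left(O,W \right)} = - \frac{6 \left(-11\right)}{2} = \left(- \frac{1}{2}\right) \left(-66\right) = 33$)
$\frac{B{\left(186,-164 \right)}}{-26146} - \frac{6747}{N} = \frac{33}{-26146} - \frac{6747}{- \frac{1633}{7}} = 33 \left(- \frac{1}{26146}\right) - - \frac{47229}{1633} = - \frac{33}{26146} + \frac{47229}{1633} = \frac{1234795545}{42696418}$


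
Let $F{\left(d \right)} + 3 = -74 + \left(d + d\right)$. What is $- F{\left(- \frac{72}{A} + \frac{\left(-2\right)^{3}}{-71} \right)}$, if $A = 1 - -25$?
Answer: $\frac{75975}{923} \approx 82.313$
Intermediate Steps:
$A = 26$ ($A = 1 + 25 = 26$)
$F{\left(d \right)} = -77 + 2 d$ ($F{\left(d \right)} = -3 + \left(-74 + \left(d + d\right)\right) = -3 + \left(-74 + 2 d\right) = -77 + 2 d$)
$- F{\left(- \frac{72}{A} + \frac{\left(-2\right)^{3}}{-71} \right)} = - (-77 + 2 \left(- \frac{72}{26} + \frac{\left(-2\right)^{3}}{-71}\right)) = - (-77 + 2 \left(\left(-72\right) \frac{1}{26} - - \frac{8}{71}\right)) = - (-77 + 2 \left(- \frac{36}{13} + \frac{8}{71}\right)) = - (-77 + 2 \left(- \frac{2452}{923}\right)) = - (-77 - \frac{4904}{923}) = \left(-1\right) \left(- \frac{75975}{923}\right) = \frac{75975}{923}$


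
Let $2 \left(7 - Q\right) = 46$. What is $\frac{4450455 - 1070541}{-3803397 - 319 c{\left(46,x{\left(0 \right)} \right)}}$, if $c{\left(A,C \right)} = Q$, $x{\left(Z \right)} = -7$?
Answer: $- \frac{3379914}{3798293} \approx -0.88985$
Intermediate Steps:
$Q = -16$ ($Q = 7 - 23 = -16$)
$c{\left(A,C \right)} = -16$
$\frac{4450455 - 1070541}{-3803397 - 319 c{\left(46,x{\left(0 \right)} \right)}} = \frac{4450455 - 1070541}{-3803397 - -5104} = \frac{3379914}{-3803397 + 5104} = \frac{3379914}{-3798293} = 3379914 \left(- \frac{1}{3798293}\right) = - \frac{3379914}{3798293}$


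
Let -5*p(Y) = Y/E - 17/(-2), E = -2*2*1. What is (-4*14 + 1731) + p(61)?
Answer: 33527/20 ≈ 1676.3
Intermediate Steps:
E = -4 (E = -4*1 = -4)
p(Y) = -17/10 + Y/20 (p(Y) = -(Y/(-4) - 17/(-2))/5 = -(Y*(-¼) - 17*(-½))/5 = -(-Y/4 + 17/2)/5 = -(17/2 - Y/4)/5 = -17/10 + Y/20)
(-4*14 + 1731) + p(61) = (-4*14 + 1731) + (-17/10 + (1/20)*61) = (-56 + 1731) + (-17/10 + 61/20) = 1675 + 27/20 = 33527/20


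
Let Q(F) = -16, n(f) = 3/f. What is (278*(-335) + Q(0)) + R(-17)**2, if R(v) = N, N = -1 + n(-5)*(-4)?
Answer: -2328601/25 ≈ -93144.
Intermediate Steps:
N = 7/5 (N = -1 + (3/(-5))*(-4) = -1 + (3*(-1/5))*(-4) = -1 - 3/5*(-4) = -1 + 12/5 = 7/5 ≈ 1.4000)
R(v) = 7/5
(278*(-335) + Q(0)) + R(-17)**2 = (278*(-335) - 16) + (7/5)**2 = (-93130 - 16) + 49/25 = -93146 + 49/25 = -2328601/25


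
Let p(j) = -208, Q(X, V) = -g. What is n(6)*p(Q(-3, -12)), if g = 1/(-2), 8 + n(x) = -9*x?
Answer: 12896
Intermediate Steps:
n(x) = -8 - 9*x
g = -½ ≈ -0.50000
Q(X, V) = ½ (Q(X, V) = -1*(-½) = ½)
n(6)*p(Q(-3, -12)) = (-8 - 9*6)*(-208) = (-8 - 54)*(-208) = -62*(-208) = 12896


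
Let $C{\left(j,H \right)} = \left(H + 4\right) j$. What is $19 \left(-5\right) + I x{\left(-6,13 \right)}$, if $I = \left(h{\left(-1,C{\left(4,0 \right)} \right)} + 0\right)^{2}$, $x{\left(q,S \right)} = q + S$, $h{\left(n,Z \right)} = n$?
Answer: $-88$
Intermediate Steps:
$C{\left(j,H \right)} = j \left(4 + H\right)$ ($C{\left(j,H \right)} = \left(4 + H\right) j = j \left(4 + H\right)$)
$x{\left(q,S \right)} = S + q$
$I = 1$ ($I = \left(-1 + 0\right)^{2} = \left(-1\right)^{2} = 1$)
$19 \left(-5\right) + I x{\left(-6,13 \right)} = 19 \left(-5\right) + 1 \left(13 - 6\right) = -95 + 1 \cdot 7 = -95 + 7 = -88$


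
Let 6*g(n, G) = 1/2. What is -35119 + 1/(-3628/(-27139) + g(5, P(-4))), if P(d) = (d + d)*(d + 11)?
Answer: -2481709657/70675 ≈ -35114.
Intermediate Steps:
P(d) = 2*d*(11 + d) (P(d) = (2*d)*(11 + d) = 2*d*(11 + d))
g(n, G) = 1/12 (g(n, G) = (⅙)/2 = (⅙)*(½) = 1/12)
-35119 + 1/(-3628/(-27139) + g(5, P(-4))) = -35119 + 1/(-3628/(-27139) + 1/12) = -35119 + 1/(-3628*(-1/27139) + 1/12) = -35119 + 1/(3628/27139 + 1/12) = -35119 + 1/(70675/325668) = -35119 + 325668/70675 = -2481709657/70675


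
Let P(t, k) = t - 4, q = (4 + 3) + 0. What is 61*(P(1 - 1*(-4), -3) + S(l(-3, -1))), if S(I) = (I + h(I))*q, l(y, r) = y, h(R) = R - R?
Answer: -1220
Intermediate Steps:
h(R) = 0
q = 7 (q = 7 + 0 = 7)
S(I) = 7*I (S(I) = (I + 0)*7 = I*7 = 7*I)
P(t, k) = -4 + t
61*(P(1 - 1*(-4), -3) + S(l(-3, -1))) = 61*((-4 + (1 - 1*(-4))) + 7*(-3)) = 61*((-4 + (1 + 4)) - 21) = 61*((-4 + 5) - 21) = 61*(1 - 21) = 61*(-20) = -1220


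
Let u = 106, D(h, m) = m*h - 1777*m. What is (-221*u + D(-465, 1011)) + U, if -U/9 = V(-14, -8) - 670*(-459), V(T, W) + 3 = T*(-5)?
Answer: -5058461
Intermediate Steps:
D(h, m) = -1777*m + h*m (D(h, m) = h*m - 1777*m = -1777*m + h*m)
V(T, W) = -3 - 5*T (V(T, W) = -3 + T*(-5) = -3 - 5*T)
U = -2768373 (U = -9*((-3 - 5*(-14)) - 670*(-459)) = -9*((-3 + 70) + 307530) = -9*(67 + 307530) = -9*307597 = -2768373)
(-221*u + D(-465, 1011)) + U = (-221*106 + 1011*(-1777 - 465)) - 2768373 = (-23426 + 1011*(-2242)) - 2768373 = (-23426 - 2266662) - 2768373 = -2290088 - 2768373 = -5058461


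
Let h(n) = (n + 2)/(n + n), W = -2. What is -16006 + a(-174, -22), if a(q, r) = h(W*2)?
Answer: -64023/4 ≈ -16006.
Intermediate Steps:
h(n) = (2 + n)/(2*n) (h(n) = (2 + n)/((2*n)) = (2 + n)*(1/(2*n)) = (2 + n)/(2*n))
a(q, r) = ¼ (a(q, r) = (2 - 2*2)/(2*((-2*2))) = (½)*(2 - 4)/(-4) = (½)*(-¼)*(-2) = ¼)
-16006 + a(-174, -22) = -16006 + ¼ = -64023/4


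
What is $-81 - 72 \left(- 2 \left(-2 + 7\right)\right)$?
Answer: $639$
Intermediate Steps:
$-81 - 72 \left(- 2 \left(-2 + 7\right)\right) = -81 - 72 \left(\left(-2\right) 5\right) = -81 - -720 = -81 + 720 = 639$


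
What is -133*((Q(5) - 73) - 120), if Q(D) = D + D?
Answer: 24339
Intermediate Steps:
Q(D) = 2*D
-133*((Q(5) - 73) - 120) = -133*((2*5 - 73) - 120) = -133*((10 - 73) - 120) = -133*(-63 - 120) = -133*(-183) = 24339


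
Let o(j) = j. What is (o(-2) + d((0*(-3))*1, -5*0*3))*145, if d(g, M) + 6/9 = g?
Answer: -1160/3 ≈ -386.67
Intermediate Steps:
d(g, M) = -⅔ + g
(o(-2) + d((0*(-3))*1, -5*0*3))*145 = (-2 + (-⅔ + (0*(-3))*1))*145 = (-2 + (-⅔ + 0*1))*145 = (-2 + (-⅔ + 0))*145 = (-2 - ⅔)*145 = -8/3*145 = -1160/3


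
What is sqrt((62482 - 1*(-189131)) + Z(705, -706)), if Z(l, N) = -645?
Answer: 2*sqrt(62742) ≈ 500.97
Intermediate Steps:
sqrt((62482 - 1*(-189131)) + Z(705, -706)) = sqrt((62482 - 1*(-189131)) - 645) = sqrt((62482 + 189131) - 645) = sqrt(251613 - 645) = sqrt(250968) = 2*sqrt(62742)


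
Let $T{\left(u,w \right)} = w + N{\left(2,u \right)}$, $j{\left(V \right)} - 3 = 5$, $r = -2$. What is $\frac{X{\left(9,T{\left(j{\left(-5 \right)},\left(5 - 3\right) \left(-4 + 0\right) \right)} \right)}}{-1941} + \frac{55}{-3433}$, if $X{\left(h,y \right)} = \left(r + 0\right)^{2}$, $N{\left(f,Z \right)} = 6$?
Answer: $- \frac{120487}{6663453} \approx -0.018082$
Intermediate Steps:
$j{\left(V \right)} = 8$ ($j{\left(V \right)} = 3 + 5 = 8$)
$T{\left(u,w \right)} = 6 + w$ ($T{\left(u,w \right)} = w + 6 = 6 + w$)
$X{\left(h,y \right)} = 4$ ($X{\left(h,y \right)} = \left(-2 + 0\right)^{2} = \left(-2\right)^{2} = 4$)
$\frac{X{\left(9,T{\left(j{\left(-5 \right)},\left(5 - 3\right) \left(-4 + 0\right) \right)} \right)}}{-1941} + \frac{55}{-3433} = \frac{4}{-1941} + \frac{55}{-3433} = 4 \left(- \frac{1}{1941}\right) + 55 \left(- \frac{1}{3433}\right) = - \frac{4}{1941} - \frac{55}{3433} = - \frac{120487}{6663453}$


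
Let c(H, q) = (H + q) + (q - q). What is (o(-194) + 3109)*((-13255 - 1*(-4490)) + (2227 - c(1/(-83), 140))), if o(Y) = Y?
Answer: -1615705795/83 ≈ -1.9466e+7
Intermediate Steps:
c(H, q) = H + q (c(H, q) = (H + q) + 0 = H + q)
(o(-194) + 3109)*((-13255 - 1*(-4490)) + (2227 - c(1/(-83), 140))) = (-194 + 3109)*((-13255 - 1*(-4490)) + (2227 - (1/(-83) + 140))) = 2915*((-13255 + 4490) + (2227 - (-1/83 + 140))) = 2915*(-8765 + (2227 - 1*11619/83)) = 2915*(-8765 + (2227 - 11619/83)) = 2915*(-8765 + 173222/83) = 2915*(-554273/83) = -1615705795/83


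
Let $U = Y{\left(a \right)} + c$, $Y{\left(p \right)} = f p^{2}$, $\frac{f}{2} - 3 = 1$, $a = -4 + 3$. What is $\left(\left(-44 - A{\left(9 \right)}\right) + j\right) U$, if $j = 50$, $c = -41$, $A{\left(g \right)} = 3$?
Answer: $-99$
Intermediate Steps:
$a = -1$
$f = 8$ ($f = 6 + 2 \cdot 1 = 6 + 2 = 8$)
$Y{\left(p \right)} = 8 p^{2}$
$U = -33$ ($U = 8 \left(-1\right)^{2} - 41 = 8 \cdot 1 - 41 = 8 - 41 = -33$)
$\left(\left(-44 - A{\left(9 \right)}\right) + j\right) U = \left(\left(-44 - 3\right) + 50\right) \left(-33\right) = \left(-47 + 50\right) \left(-33\right) = 3 \left(-33\right) = -99$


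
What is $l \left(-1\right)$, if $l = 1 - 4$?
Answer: $3$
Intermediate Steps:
$l = -3$ ($l = 1 - 4 = -3$)
$l \left(-1\right) = \left(-3\right) \left(-1\right) = 3$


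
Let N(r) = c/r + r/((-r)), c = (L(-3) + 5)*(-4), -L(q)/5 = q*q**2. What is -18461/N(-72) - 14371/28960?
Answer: -4812551671/1766560 ≈ -2724.3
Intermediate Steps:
L(q) = -5*q**3 (L(q) = -5*q*q**2 = -5*q**3)
c = -560 (c = (-5*(-3)**3 + 5)*(-4) = (-5*(-27) + 5)*(-4) = (135 + 5)*(-4) = 140*(-4) = -560)
N(r) = -1 - 560/r (N(r) = -560/r + r/((-r)) = -560/r + r*(-1/r) = -560/r - 1 = -1 - 560/r)
-18461/N(-72) - 14371/28960 = -18461*(-72/(-560 - 1*(-72))) - 14371/28960 = -18461*(-72/(-560 + 72)) - 14371*1/28960 = -18461/((-1/72*(-488))) - 14371/28960 = -18461/61/9 - 14371/28960 = -18461*9/61 - 14371/28960 = -166149/61 - 14371/28960 = -4812551671/1766560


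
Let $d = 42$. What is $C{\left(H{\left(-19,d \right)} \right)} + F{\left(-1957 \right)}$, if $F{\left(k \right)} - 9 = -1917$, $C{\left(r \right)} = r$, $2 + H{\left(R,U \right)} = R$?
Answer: $-1929$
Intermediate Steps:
$H{\left(R,U \right)} = -2 + R$
$F{\left(k \right)} = -1908$ ($F{\left(k \right)} = 9 - 1917 = -1908$)
$C{\left(H{\left(-19,d \right)} \right)} + F{\left(-1957 \right)} = \left(-2 - 19\right) - 1908 = -21 - 1908 = -1929$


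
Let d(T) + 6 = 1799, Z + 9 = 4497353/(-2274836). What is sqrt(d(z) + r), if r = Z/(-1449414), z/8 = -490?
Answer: sqrt(60161737434532462430127254)/183176619228 ≈ 42.344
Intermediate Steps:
z = -3920 (z = 8*(-490) = -3920)
Z = -24970877/2274836 (Z = -9 + 4497353/(-2274836) = -9 + 4497353*(-1/2274836) = -9 - 4497353/2274836 = -24970877/2274836 ≈ -10.977)
r = 24970877/3297179146104 (r = -24970877/2274836/(-1449414) = -24970877/2274836*(-1/1449414) = 24970877/3297179146104 ≈ 7.5734e-6)
d(T) = 1793 (d(T) = -6 + 1799 = 1793)
sqrt(d(z) + r) = sqrt(1793 + 24970877/3297179146104) = sqrt(5911842233935349/3297179146104) = sqrt(60161737434532462430127254)/183176619228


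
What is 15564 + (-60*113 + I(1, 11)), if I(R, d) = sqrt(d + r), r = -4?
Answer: 8784 + sqrt(7) ≈ 8786.6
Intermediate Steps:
I(R, d) = sqrt(-4 + d) (I(R, d) = sqrt(d - 4) = sqrt(-4 + d))
15564 + (-60*113 + I(1, 11)) = 15564 + (-60*113 + sqrt(-4 + 11)) = 15564 + (-6780 + sqrt(7)) = 8784 + sqrt(7)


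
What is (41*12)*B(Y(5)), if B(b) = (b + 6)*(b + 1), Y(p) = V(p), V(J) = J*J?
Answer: 396552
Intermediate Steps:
V(J) = J**2
Y(p) = p**2
B(b) = (1 + b)*(6 + b) (B(b) = (6 + b)*(1 + b) = (1 + b)*(6 + b))
(41*12)*B(Y(5)) = (41*12)*(6 + (5**2)**2 + 7*5**2) = 492*(6 + 25**2 + 7*25) = 492*(6 + 625 + 175) = 492*806 = 396552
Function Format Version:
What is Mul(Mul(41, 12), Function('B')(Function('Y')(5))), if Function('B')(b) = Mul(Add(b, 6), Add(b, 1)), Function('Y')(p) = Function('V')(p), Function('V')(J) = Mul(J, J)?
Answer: 396552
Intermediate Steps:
Function('V')(J) = Pow(J, 2)
Function('Y')(p) = Pow(p, 2)
Function('B')(b) = Mul(Add(1, b), Add(6, b)) (Function('B')(b) = Mul(Add(6, b), Add(1, b)) = Mul(Add(1, b), Add(6, b)))
Mul(Mul(41, 12), Function('B')(Function('Y')(5))) = Mul(Mul(41, 12), Add(6, Pow(Pow(5, 2), 2), Mul(7, Pow(5, 2)))) = Mul(492, Add(6, Pow(25, 2), Mul(7, 25))) = Mul(492, Add(6, 625, 175)) = Mul(492, 806) = 396552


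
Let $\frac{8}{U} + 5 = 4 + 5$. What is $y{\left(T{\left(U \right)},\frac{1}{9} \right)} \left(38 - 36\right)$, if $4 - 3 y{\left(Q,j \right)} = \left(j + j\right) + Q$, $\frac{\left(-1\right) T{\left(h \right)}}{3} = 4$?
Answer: $\frac{284}{27} \approx 10.519$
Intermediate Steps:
$U = 2$ ($U = \frac{8}{-5 + \left(4 + 5\right)} = \frac{8}{-5 + 9} = \frac{8}{4} = 8 \cdot \frac{1}{4} = 2$)
$T{\left(h \right)} = -12$ ($T{\left(h \right)} = \left(-3\right) 4 = -12$)
$y{\left(Q,j \right)} = \frac{4}{3} - \frac{2 j}{3} - \frac{Q}{3}$ ($y{\left(Q,j \right)} = \frac{4}{3} - \frac{\left(j + j\right) + Q}{3} = \frac{4}{3} - \frac{2 j + Q}{3} = \frac{4}{3} - \frac{Q + 2 j}{3} = \frac{4}{3} - \left(\frac{Q}{3} + \frac{2 j}{3}\right) = \frac{4}{3} - \frac{2 j}{3} - \frac{Q}{3}$)
$y{\left(T{\left(U \right)},\frac{1}{9} \right)} \left(38 - 36\right) = \left(\frac{4}{3} - \frac{2}{3 \cdot 9} - -4\right) \left(38 - 36\right) = \left(\frac{4}{3} - \frac{2}{27} + 4\right) \left(38 - 36\right) = \left(\frac{4}{3} - \frac{2}{27} + 4\right) 2 = \frac{142}{27} \cdot 2 = \frac{284}{27}$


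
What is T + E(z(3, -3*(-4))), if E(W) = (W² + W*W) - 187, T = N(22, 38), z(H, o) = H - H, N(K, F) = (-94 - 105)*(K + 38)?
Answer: -12127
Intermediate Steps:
N(K, F) = -7562 - 199*K (N(K, F) = -199*(38 + K) = -7562 - 199*K)
z(H, o) = 0
T = -11940 (T = -7562 - 199*22 = -7562 - 4378 = -11940)
E(W) = -187 + 2*W² (E(W) = (W² + W²) - 187 = 2*W² - 187 = -187 + 2*W²)
T + E(z(3, -3*(-4))) = -11940 + (-187 + 2*0²) = -11940 + (-187 + 2*0) = -11940 + (-187 + 0) = -11940 - 187 = -12127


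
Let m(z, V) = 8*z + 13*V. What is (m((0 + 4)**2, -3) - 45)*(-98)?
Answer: -4312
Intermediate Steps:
(m((0 + 4)**2, -3) - 45)*(-98) = ((8*(0 + 4)**2 + 13*(-3)) - 45)*(-98) = ((8*4**2 - 39) - 45)*(-98) = ((8*16 - 39) - 45)*(-98) = ((128 - 39) - 45)*(-98) = (89 - 45)*(-98) = 44*(-98) = -4312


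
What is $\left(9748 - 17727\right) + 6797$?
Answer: $-1182$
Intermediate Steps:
$\left(9748 - 17727\right) + 6797 = -7979 + 6797 = -1182$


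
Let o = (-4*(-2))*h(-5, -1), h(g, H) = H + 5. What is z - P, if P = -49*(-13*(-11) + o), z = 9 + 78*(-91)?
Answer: 1486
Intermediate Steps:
h(g, H) = 5 + H
o = 32 (o = (-4*(-2))*(5 - 1) = 8*4 = 32)
z = -7089 (z = 9 - 7098 = -7089)
P = -8575 (P = -49*(-13*(-11) + 32) = -49*(143 + 32) = -49*175 = -8575)
z - P = -7089 - 1*(-8575) = -7089 + 8575 = 1486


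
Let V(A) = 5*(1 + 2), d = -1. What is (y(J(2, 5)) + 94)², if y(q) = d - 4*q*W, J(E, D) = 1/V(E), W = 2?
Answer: 1923769/225 ≈ 8550.1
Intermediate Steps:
V(A) = 15 (V(A) = 5*3 = 15)
J(E, D) = 1/15
y(q) = -1 - 8*q (y(q) = -1 - 4*q*2 = -1 - 8*q)
(y(J(2, 5)) + 94)² = ((-1 - 8*1/15) + 94)² = ((-1 - 8/15) + 94)² = (-23/15 + 94)² = (1387/15)² = 1923769/225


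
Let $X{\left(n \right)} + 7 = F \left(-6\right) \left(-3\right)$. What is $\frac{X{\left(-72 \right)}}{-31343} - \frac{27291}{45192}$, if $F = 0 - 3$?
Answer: $- \frac{284208367}{472150952} \approx -0.60194$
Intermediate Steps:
$F = -3$ ($F = 0 - 3 = -3$)
$X{\left(n \right)} = -61$ ($X{\left(n \right)} = -7 + \left(-3\right) \left(-6\right) \left(-3\right) = -7 + 18 \left(-3\right) = -7 - 54 = -61$)
$\frac{X{\left(-72 \right)}}{-31343} - \frac{27291}{45192} = - \frac{61}{-31343} - \frac{27291}{45192} = \left(-61\right) \left(- \frac{1}{31343}\right) - \frac{9097}{15064} = \frac{61}{31343} - \frac{9097}{15064} = - \frac{284208367}{472150952}$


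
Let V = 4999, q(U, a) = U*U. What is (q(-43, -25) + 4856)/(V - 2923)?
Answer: 2235/692 ≈ 3.2298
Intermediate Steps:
q(U, a) = U**2
(q(-43, -25) + 4856)/(V - 2923) = ((-43)**2 + 4856)/(4999 - 2923) = (1849 + 4856)/2076 = 6705*(1/2076) = 2235/692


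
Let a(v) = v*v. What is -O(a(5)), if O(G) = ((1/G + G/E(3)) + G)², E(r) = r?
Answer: -6265009/5625 ≈ -1113.8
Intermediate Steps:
a(v) = v²
O(G) = (1/G + 4*G/3)² (O(G) = ((1/G + G/3) + G)² = (1/G + 4*G/3)²)
-O(a(5)) = -(3 + 4*(5²)²)²/(9*(5²)²) = -(3 + 4*25²)²/(9*25²) = -(3 + 4*625)²/(9*625) = -(3 + 2500)²/(9*625) = -2503²/(9*625) = -6265009/(9*625) = -1*6265009/5625 = -6265009/5625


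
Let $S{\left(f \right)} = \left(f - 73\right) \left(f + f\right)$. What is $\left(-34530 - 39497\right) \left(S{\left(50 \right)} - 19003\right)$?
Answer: $1576997181$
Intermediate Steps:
$S{\left(f \right)} = 2 f \left(-73 + f\right)$ ($S{\left(f \right)} = \left(-73 + f\right) 2 f = 2 f \left(-73 + f\right)$)
$\left(-34530 - 39497\right) \left(S{\left(50 \right)} - 19003\right) = \left(-34530 - 39497\right) \left(2 \cdot 50 \left(-73 + 50\right) - 19003\right) = - 74027 \left(2 \cdot 50 \left(-23\right) - 19003\right) = - 74027 \left(-2300 - 19003\right) = \left(-74027\right) \left(-21303\right) = 1576997181$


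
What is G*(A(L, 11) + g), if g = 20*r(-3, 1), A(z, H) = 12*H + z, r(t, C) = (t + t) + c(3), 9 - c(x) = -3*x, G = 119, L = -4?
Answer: 43792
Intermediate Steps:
c(x) = 9 + 3*x (c(x) = 9 - (-3)*x = 9 + 3*x)
r(t, C) = 18 + 2*t (r(t, C) = (t + t) + (9 + 3*3) = 2*t + (9 + 9) = 2*t + 18 = 18 + 2*t)
A(z, H) = z + 12*H
g = 240 (g = 20*(18 + 2*(-3)) = 20*(18 - 6) = 20*12 = 240)
G*(A(L, 11) + g) = 119*((-4 + 12*11) + 240) = 119*((-4 + 132) + 240) = 119*(128 + 240) = 119*368 = 43792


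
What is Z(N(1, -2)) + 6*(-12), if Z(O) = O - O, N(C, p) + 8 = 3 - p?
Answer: -72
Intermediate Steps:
N(C, p) = -5 - p (N(C, p) = -8 + (3 - p) = -5 - p)
Z(O) = 0
Z(N(1, -2)) + 6*(-12) = 0 + 6*(-12) = 0 - 72 = -72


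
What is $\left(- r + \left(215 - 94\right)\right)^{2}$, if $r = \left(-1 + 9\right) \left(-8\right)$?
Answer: $34225$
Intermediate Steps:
$r = -64$ ($r = 8 \left(-8\right) = -64$)
$\left(- r + \left(215 - 94\right)\right)^{2} = \left(\left(-1\right) \left(-64\right) + \left(215 - 94\right)\right)^{2} = \left(64 + 121\right)^{2} = 185^{2} = 34225$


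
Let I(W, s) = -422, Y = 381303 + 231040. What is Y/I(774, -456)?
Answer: -612343/422 ≈ -1451.0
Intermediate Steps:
Y = 612343
Y/I(774, -456) = 612343/(-422) = 612343*(-1/422) = -612343/422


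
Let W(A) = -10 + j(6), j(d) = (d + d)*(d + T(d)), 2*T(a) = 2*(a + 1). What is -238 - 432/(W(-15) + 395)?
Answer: -129190/541 ≈ -238.80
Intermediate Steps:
T(a) = 1 + a (T(a) = (2*(a + 1))/2 = (2*(1 + a))/2 = (2 + 2*a)/2 = 1 + a)
j(d) = 2*d*(1 + 2*d) (j(d) = (d + d)*(d + (1 + d)) = (2*d)*(1 + 2*d) = 2*d*(1 + 2*d))
W(A) = 146 (W(A) = -10 + 2*6*(1 + 2*6) = -10 + 2*6*(1 + 12) = -10 + 2*6*13 = -10 + 156 = 146)
-238 - 432/(W(-15) + 395) = -238 - 432/(146 + 395) = -238 - 432/541 = -129190/541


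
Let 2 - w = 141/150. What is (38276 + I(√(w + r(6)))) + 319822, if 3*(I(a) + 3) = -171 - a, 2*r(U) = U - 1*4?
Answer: 358038 - √206/30 ≈ 3.5804e+5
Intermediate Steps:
r(U) = -2 + U/2 (r(U) = (U - 1*4)/2 = (U - 4)/2 = (-4 + U)/2 = -2 + U/2)
w = 53/50 (w = 2 - 141/150 = 2 - 1*47/50 = 2 - 47/50 = 53/50 ≈ 1.0600)
I(a) = -60 - a/3 (I(a) = -3 + (-171 - a)/3 = -3 + (-57 - a/3) = -60 - a/3)
(38276 + I(√(w + r(6)))) + 319822 = (38276 + (-60 - √(53/50 + (-2 + (½)*6))/3)) + 319822 = (38276 + (-60 - √(53/50 + (-2 + 3))/3)) + 319822 = (38276 + (-60 - √(53/50 + 1)/3)) + 319822 = (38276 + (-60 - √206/30)) + 319822 = (38216 - √206/30) + 319822 = 358038 - √206/30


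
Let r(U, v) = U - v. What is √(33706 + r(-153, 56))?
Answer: √33497 ≈ 183.02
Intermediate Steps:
√(33706 + r(-153, 56)) = √(33706 + (-153 - 1*56)) = √(33706 + (-153 - 56)) = √(33706 - 209) = √33497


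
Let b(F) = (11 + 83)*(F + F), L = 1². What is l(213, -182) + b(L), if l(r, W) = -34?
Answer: 154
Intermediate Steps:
L = 1
b(F) = 188*F (b(F) = 94*(2*F) = 188*F)
l(213, -182) + b(L) = -34 + 188*1 = -34 + 188 = 154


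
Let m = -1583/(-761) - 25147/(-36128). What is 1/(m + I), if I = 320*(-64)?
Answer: -27493408/562988668349 ≈ -4.8835e-5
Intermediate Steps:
I = -20480
m = 76327491/27493408 (m = -1583*(-1/761) - 25147*(-1/36128) = 1583/761 + 25147/36128 = 76327491/27493408 ≈ 2.7762)
1/(m + I) = 1/(76327491/27493408 - 20480) = 1/(-562988668349/27493408) = -27493408/562988668349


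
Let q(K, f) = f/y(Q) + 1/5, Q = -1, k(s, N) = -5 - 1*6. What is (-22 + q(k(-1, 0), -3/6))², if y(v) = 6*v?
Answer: 1697809/3600 ≈ 471.61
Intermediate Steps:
k(s, N) = -11 (k(s, N) = -5 - 6 = -11)
q(K, f) = ⅕ - f/6 (q(K, f) = f/((6*(-1))) + 1/5 = f/(-6) + 1*(⅕) = f*(-⅙) + ⅕ = -f/6 + ⅕ = ⅕ - f/6)
(-22 + q(k(-1, 0), -3/6))² = (-22 + (⅕ - (-1)/(2*6)))² = (-22 + (⅕ - ⅙*(-½)))² = (-22 + (⅕ + 1/12))² = (-22 + 17/60)² = (-1303/60)² = 1697809/3600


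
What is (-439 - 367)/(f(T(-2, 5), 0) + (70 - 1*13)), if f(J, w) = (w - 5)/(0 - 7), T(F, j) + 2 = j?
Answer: -2821/202 ≈ -13.965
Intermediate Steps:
T(F, j) = -2 + j
f(J, w) = 5/7 - w/7 (f(J, w) = (-5 + w)/(-7) = (-5 + w)*(-1/7) = 5/7 - w/7)
(-439 - 367)/(f(T(-2, 5), 0) + (70 - 1*13)) = (-439 - 367)/((5/7 - 1/7*0) + (70 - 1*13)) = -806/((5/7 + 0) + (70 - 13)) = -806/(5/7 + 57) = -806/404/7 = -806*7/404 = -2821/202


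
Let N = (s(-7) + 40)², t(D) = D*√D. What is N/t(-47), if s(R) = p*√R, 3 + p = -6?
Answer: 720*√329/2209 + 1033*I*√47/2209 ≈ 5.912 + 3.2059*I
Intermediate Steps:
p = -9 (p = -3 - 6 = -9)
t(D) = D^(3/2)
s(R) = -9*√R
N = (40 - 9*I*√7)² (N = (-9*I*√7 + 40)² = (40 - 9*I*√7)² ≈ 1033.0 - 1904.9*I)
N/t(-47) = (1033 - 720*I*√7)/((-47)^(3/2)) = (1033 - 720*I*√7)/((-47*I*√47)) = (1033 - 720*I*√7)*(I*√47/2209) = I*√47*(1033 - 720*I*√7)/2209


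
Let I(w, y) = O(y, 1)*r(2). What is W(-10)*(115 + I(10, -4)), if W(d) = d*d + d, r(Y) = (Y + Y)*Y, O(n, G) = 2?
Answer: 11790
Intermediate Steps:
r(Y) = 2*Y**2 (r(Y) = (2*Y)*Y = 2*Y**2)
I(w, y) = 16 (I(w, y) = 2*(2*2**2) = 2*(2*4) = 2*8 = 16)
W(d) = d + d**2 (W(d) = d**2 + d = d + d**2)
W(-10)*(115 + I(10, -4)) = (-10*(1 - 10))*(115 + 16) = -10*(-9)*131 = 90*131 = 11790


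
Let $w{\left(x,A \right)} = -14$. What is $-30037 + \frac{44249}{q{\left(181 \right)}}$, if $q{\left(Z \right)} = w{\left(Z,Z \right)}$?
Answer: $- \frac{464767}{14} \approx -33198.0$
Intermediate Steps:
$q{\left(Z \right)} = -14$
$-30037 + \frac{44249}{q{\left(181 \right)}} = -30037 + \frac{44249}{-14} = -30037 + 44249 \left(- \frac{1}{14}\right) = -30037 - \frac{44249}{14} = - \frac{464767}{14}$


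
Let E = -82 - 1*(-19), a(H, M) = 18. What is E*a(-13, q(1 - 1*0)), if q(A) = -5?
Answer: -1134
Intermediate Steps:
E = -63 (E = -82 + 19 = -63)
E*a(-13, q(1 - 1*0)) = -63*18 = -1134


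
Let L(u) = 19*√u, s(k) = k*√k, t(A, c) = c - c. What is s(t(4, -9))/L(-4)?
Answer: 0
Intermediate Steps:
t(A, c) = 0
s(k) = k^(3/2)
s(t(4, -9))/L(-4) = 0^(3/2)/((19*√(-4))) = 0/((19*(2*I))) = 0/((38*I)) = 0*(-I/38) = 0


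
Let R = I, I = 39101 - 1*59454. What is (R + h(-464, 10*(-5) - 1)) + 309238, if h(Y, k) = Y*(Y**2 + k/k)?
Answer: -99608923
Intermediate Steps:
h(Y, k) = Y*(1 + Y**2) (h(Y, k) = Y*(Y**2 + 1) = Y*(1 + Y**2))
I = -20353 (I = 39101 - 59454 = -20353)
R = -20353
(R + h(-464, 10*(-5) - 1)) + 309238 = (-20353 + (-464 + (-464)**3)) + 309238 = (-20353 + (-464 - 99897344)) + 309238 = (-20353 - 99897808) + 309238 = -99918161 + 309238 = -99608923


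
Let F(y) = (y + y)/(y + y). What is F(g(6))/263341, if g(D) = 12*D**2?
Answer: 1/263341 ≈ 3.7974e-6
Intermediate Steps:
F(y) = 1 (F(y) = (2*y)/((2*y)) = (2*y)*(1/(2*y)) = 1)
F(g(6))/263341 = 1/263341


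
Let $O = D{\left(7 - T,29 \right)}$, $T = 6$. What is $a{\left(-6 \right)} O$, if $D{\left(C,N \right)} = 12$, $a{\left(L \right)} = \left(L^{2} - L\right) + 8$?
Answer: $600$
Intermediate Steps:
$a{\left(L \right)} = 8 + L^{2} - L$
$O = 12$
$a{\left(-6 \right)} O = \left(8 + \left(-6\right)^{2} - -6\right) 12 = \left(8 + 36 + 6\right) 12 = 50 \cdot 12 = 600$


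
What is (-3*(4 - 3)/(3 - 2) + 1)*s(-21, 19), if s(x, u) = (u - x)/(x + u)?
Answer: 40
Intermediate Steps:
s(x, u) = (u - x)/(u + x)
(-3*(4 - 3)/(3 - 2) + 1)*s(-21, 19) = (-3*(4 - 3)/(3 - 2) + 1)*((19 - 1*(-21))/(19 - 21)) = (-3/1 + 1)*((19 + 21)/(-2)) = (-3 + 1)*(-½*40) = (-3*1 + 1)*(-20) = (-3 + 1)*(-20) = -2*(-20) = 40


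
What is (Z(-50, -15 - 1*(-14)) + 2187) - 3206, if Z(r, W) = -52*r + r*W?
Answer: 1631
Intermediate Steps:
Z(r, W) = -52*r + W*r
(Z(-50, -15 - 1*(-14)) + 2187) - 3206 = (-50*(-52 + (-15 - 1*(-14))) + 2187) - 3206 = (-50*(-52 + (-15 + 14)) + 2187) - 3206 = (-50*(-52 - 1) + 2187) - 3206 = (-50*(-53) + 2187) - 3206 = (2650 + 2187) - 3206 = 4837 - 3206 = 1631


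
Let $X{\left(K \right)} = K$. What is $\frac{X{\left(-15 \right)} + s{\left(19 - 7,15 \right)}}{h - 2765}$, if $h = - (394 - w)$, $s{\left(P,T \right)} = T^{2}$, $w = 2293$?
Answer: $- \frac{105}{433} \approx -0.24249$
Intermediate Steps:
$h = 1899$ ($h = - (394 - 2293) = \left(-1\right) \left(-1899\right) = 1899$)
$\frac{X{\left(-15 \right)} + s{\left(19 - 7,15 \right)}}{h - 2765} = \frac{-15 + 15^{2}}{1899 - 2765} = \frac{-15 + 225}{-866} = 210 \left(- \frac{1}{866}\right) = - \frac{105}{433}$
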